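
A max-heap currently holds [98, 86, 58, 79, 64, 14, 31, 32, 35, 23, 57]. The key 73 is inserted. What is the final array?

[98, 86, 73, 79, 64, 58, 31, 32, 35, 23, 57, 14]

append 73 at index 11 → [98, 86, 58, 79, 64, 14, 31, 32, 35, 23, 57, 73]
73 > parent 14 at index 5, swap → [98, 86, 58, 79, 64, 73, 31, 32, 35, 23, 57, 14]
73 > parent 58 at index 2, swap → [98, 86, 73, 79, 64, 58, 31, 32, 35, 23, 57, 14]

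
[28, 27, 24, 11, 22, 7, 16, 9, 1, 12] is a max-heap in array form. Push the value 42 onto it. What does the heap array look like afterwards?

append 42 at index 10 → [28, 27, 24, 11, 22, 7, 16, 9, 1, 12, 42]
42 > parent 22 at index 4, swap → [28, 27, 24, 11, 42, 7, 16, 9, 1, 12, 22]
42 > parent 27 at index 1, swap → [28, 42, 24, 11, 27, 7, 16, 9, 1, 12, 22]
42 > parent 28 at index 0, swap → [42, 28, 24, 11, 27, 7, 16, 9, 1, 12, 22]

[42, 28, 24, 11, 27, 7, 16, 9, 1, 12, 22]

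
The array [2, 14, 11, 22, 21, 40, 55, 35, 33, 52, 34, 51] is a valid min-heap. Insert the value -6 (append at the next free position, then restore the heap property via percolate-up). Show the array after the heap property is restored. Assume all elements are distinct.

[-6, 14, 2, 22, 21, 11, 55, 35, 33, 52, 34, 51, 40]

append -6 at index 12 → [2, 14, 11, 22, 21, 40, 55, 35, 33, 52, 34, 51, -6]
-6 < parent 40 at index 5, swap → [2, 14, 11, 22, 21, -6, 55, 35, 33, 52, 34, 51, 40]
-6 < parent 11 at index 2, swap → [2, 14, -6, 22, 21, 11, 55, 35, 33, 52, 34, 51, 40]
-6 < parent 2 at index 0, swap → [-6, 14, 2, 22, 21, 11, 55, 35, 33, 52, 34, 51, 40]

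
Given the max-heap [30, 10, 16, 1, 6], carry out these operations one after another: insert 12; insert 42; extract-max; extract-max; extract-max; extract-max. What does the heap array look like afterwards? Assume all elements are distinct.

insert 12:
  append 12 at index 5 → [30, 10, 16, 1, 6, 12] (no swap needed)
insert 42:
  append 42 at index 6 → [30, 10, 16, 1, 6, 12, 42]
  42 > parent 16 at index 2, swap → [30, 10, 42, 1, 6, 12, 16]
  42 > parent 30 at index 0, swap → [42, 10, 30, 1, 6, 12, 16]
extract-max → returns 42:
  remove root 42; move last element 16 to root → [16, 10, 30, 1, 6, 12]
  16 vs larger child 30 at index 2, swap → [30, 10, 16, 1, 6, 12]
extract-max → returns 30:
  remove root 30; move last element 12 to root → [12, 10, 16, 1, 6]
  12 vs larger child 16 at index 2, swap → [16, 10, 12, 1, 6]
extract-max → returns 16:
  remove root 16; move last element 6 to root → [6, 10, 12, 1]
  6 vs larger child 12 at index 2, swap → [12, 10, 6, 1]
extract-max → returns 12:
  remove root 12; move last element 1 to root → [1, 10, 6]
  1 vs larger child 10 at index 1, swap → [10, 1, 6]

[10, 1, 6]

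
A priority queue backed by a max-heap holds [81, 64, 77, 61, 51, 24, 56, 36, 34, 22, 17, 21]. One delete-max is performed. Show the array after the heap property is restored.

[77, 64, 56, 61, 51, 24, 21, 36, 34, 22, 17]

remove root 81; move last element 21 to root → [21, 64, 77, 61, 51, 24, 56, 36, 34, 22, 17]
21 vs larger child 77 at index 2, swap → [77, 64, 21, 61, 51, 24, 56, 36, 34, 22, 17]
21 vs larger child 56 at index 6, swap → [77, 64, 56, 61, 51, 24, 21, 36, 34, 22, 17]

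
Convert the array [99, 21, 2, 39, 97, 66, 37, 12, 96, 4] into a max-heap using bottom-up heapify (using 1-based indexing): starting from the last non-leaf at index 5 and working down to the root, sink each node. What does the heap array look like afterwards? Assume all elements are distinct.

[99, 97, 66, 96, 21, 2, 37, 12, 39, 4]

sift down from index 5: already satisfies heap property
sift down from index 4:
  39 vs larger child 96 at index 9, swap → [99, 21, 2, 96, 97, 66, 37, 12, 39, 4]
sift down from index 3:
  2 vs larger child 66 at index 6, swap → [99, 21, 66, 96, 97, 2, 37, 12, 39, 4]
sift down from index 2:
  21 vs larger child 97 at index 5, swap → [99, 97, 66, 96, 21, 2, 37, 12, 39, 4]
sift down from index 1: already satisfies heap property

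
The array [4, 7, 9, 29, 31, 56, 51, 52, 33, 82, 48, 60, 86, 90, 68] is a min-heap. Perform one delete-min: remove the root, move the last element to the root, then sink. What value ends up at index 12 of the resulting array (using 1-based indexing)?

60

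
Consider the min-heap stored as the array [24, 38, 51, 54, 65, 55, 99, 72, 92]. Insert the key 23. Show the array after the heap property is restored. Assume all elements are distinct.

[23, 24, 51, 54, 38, 55, 99, 72, 92, 65]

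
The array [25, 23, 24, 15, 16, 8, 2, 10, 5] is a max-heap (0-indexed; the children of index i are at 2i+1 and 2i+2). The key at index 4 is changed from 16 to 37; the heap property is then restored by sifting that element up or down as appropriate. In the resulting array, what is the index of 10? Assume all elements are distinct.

set index 4 from 16 to 37 → [25, 23, 24, 15, 37, 8, 2, 10, 5]
37 > parent 23 at index 1, swap → [25, 37, 24, 15, 23, 8, 2, 10, 5]
37 > parent 25 at index 0, swap → [37, 25, 24, 15, 23, 8, 2, 10, 5]
resulting array: [37, 25, 24, 15, 23, 8, 2, 10, 5]

7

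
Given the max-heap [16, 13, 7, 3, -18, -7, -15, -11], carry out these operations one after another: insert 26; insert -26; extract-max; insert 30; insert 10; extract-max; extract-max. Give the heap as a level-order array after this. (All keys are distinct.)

[13, 10, 7, 3, -18, -7, -15, -11, -26]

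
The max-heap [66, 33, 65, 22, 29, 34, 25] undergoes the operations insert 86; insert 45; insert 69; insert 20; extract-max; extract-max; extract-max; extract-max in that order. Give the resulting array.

[45, 33, 34, 22, 29, 20, 25]

insert 86:
  append 86 at index 7 → [66, 33, 65, 22, 29, 34, 25, 86]
  86 > parent 22 at index 3, swap → [66, 33, 65, 86, 29, 34, 25, 22]
  86 > parent 33 at index 1, swap → [66, 86, 65, 33, 29, 34, 25, 22]
  86 > parent 66 at index 0, swap → [86, 66, 65, 33, 29, 34, 25, 22]
insert 45:
  append 45 at index 8 → [86, 66, 65, 33, 29, 34, 25, 22, 45]
  45 > parent 33 at index 3, swap → [86, 66, 65, 45, 29, 34, 25, 22, 33]
insert 69:
  append 69 at index 9 → [86, 66, 65, 45, 29, 34, 25, 22, 33, 69]
  69 > parent 29 at index 4, swap → [86, 66, 65, 45, 69, 34, 25, 22, 33, 29]
  69 > parent 66 at index 1, swap → [86, 69, 65, 45, 66, 34, 25, 22, 33, 29]
insert 20:
  append 20 at index 10 → [86, 69, 65, 45, 66, 34, 25, 22, 33, 29, 20] (no swap needed)
extract-max → returns 86:
  remove root 86; move last element 20 to root → [20, 69, 65, 45, 66, 34, 25, 22, 33, 29]
  20 vs larger child 69 at index 1, swap → [69, 20, 65, 45, 66, 34, 25, 22, 33, 29]
  20 vs larger child 66 at index 4, swap → [69, 66, 65, 45, 20, 34, 25, 22, 33, 29]
  20 vs only child 29 at index 9, swap → [69, 66, 65, 45, 29, 34, 25, 22, 33, 20]
extract-max → returns 69:
  remove root 69; move last element 20 to root → [20, 66, 65, 45, 29, 34, 25, 22, 33]
  20 vs larger child 66 at index 1, swap → [66, 20, 65, 45, 29, 34, 25, 22, 33]
  20 vs larger child 45 at index 3, swap → [66, 45, 65, 20, 29, 34, 25, 22, 33]
  20 vs larger child 33 at index 8, swap → [66, 45, 65, 33, 29, 34, 25, 22, 20]
extract-max → returns 66:
  remove root 66; move last element 20 to root → [20, 45, 65, 33, 29, 34, 25, 22]
  20 vs larger child 65 at index 2, swap → [65, 45, 20, 33, 29, 34, 25, 22]
  20 vs larger child 34 at index 5, swap → [65, 45, 34, 33, 29, 20, 25, 22]
extract-max → returns 65:
  remove root 65; move last element 22 to root → [22, 45, 34, 33, 29, 20, 25]
  22 vs larger child 45 at index 1, swap → [45, 22, 34, 33, 29, 20, 25]
  22 vs larger child 33 at index 3, swap → [45, 33, 34, 22, 29, 20, 25]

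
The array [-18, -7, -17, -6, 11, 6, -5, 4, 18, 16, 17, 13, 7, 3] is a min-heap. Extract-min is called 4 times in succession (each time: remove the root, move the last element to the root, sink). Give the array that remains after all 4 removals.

[-5, 4, 3, 7, 11, 6, 17, 13, 18, 16]

extract-min #1 returns -18:
  remove root -18; move last element 3 to root → [3, -7, -17, -6, 11, 6, -5, 4, 18, 16, 17, 13, 7]
  3 vs smaller child -17 at index 2, swap → [-17, -7, 3, -6, 11, 6, -5, 4, 18, 16, 17, 13, 7]
  3 vs smaller child -5 at index 6, swap → [-17, -7, -5, -6, 11, 6, 3, 4, 18, 16, 17, 13, 7]
extract-min #2 returns -17:
  remove root -17; move last element 7 to root → [7, -7, -5, -6, 11, 6, 3, 4, 18, 16, 17, 13]
  7 vs smaller child -7 at index 1, swap → [-7, 7, -5, -6, 11, 6, 3, 4, 18, 16, 17, 13]
  7 vs smaller child -6 at index 3, swap → [-7, -6, -5, 7, 11, 6, 3, 4, 18, 16, 17, 13]
  7 vs smaller child 4 at index 7, swap → [-7, -6, -5, 4, 11, 6, 3, 7, 18, 16, 17, 13]
extract-min #3 returns -7:
  remove root -7; move last element 13 to root → [13, -6, -5, 4, 11, 6, 3, 7, 18, 16, 17]
  13 vs smaller child -6 at index 1, swap → [-6, 13, -5, 4, 11, 6, 3, 7, 18, 16, 17]
  13 vs smaller child 4 at index 3, swap → [-6, 4, -5, 13, 11, 6, 3, 7, 18, 16, 17]
  13 vs smaller child 7 at index 7, swap → [-6, 4, -5, 7, 11, 6, 3, 13, 18, 16, 17]
extract-min #4 returns -6:
  remove root -6; move last element 17 to root → [17, 4, -5, 7, 11, 6, 3, 13, 18, 16]
  17 vs smaller child -5 at index 2, swap → [-5, 4, 17, 7, 11, 6, 3, 13, 18, 16]
  17 vs smaller child 3 at index 6, swap → [-5, 4, 3, 7, 11, 6, 17, 13, 18, 16]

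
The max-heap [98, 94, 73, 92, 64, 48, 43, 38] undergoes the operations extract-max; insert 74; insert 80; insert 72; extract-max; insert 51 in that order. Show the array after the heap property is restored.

extract-max → returns 98:
  remove root 98; move last element 38 to root → [38, 94, 73, 92, 64, 48, 43]
  38 vs larger child 94 at index 1, swap → [94, 38, 73, 92, 64, 48, 43]
  38 vs larger child 92 at index 3, swap → [94, 92, 73, 38, 64, 48, 43]
insert 74:
  append 74 at index 7 → [94, 92, 73, 38, 64, 48, 43, 74]
  74 > parent 38 at index 3, swap → [94, 92, 73, 74, 64, 48, 43, 38]
insert 80:
  append 80 at index 8 → [94, 92, 73, 74, 64, 48, 43, 38, 80]
  80 > parent 74 at index 3, swap → [94, 92, 73, 80, 64, 48, 43, 38, 74]
insert 72:
  append 72 at index 9 → [94, 92, 73, 80, 64, 48, 43, 38, 74, 72]
  72 > parent 64 at index 4, swap → [94, 92, 73, 80, 72, 48, 43, 38, 74, 64]
extract-max → returns 94:
  remove root 94; move last element 64 to root → [64, 92, 73, 80, 72, 48, 43, 38, 74]
  64 vs larger child 92 at index 1, swap → [92, 64, 73, 80, 72, 48, 43, 38, 74]
  64 vs larger child 80 at index 3, swap → [92, 80, 73, 64, 72, 48, 43, 38, 74]
  64 vs larger child 74 at index 8, swap → [92, 80, 73, 74, 72, 48, 43, 38, 64]
insert 51:
  append 51 at index 9 → [92, 80, 73, 74, 72, 48, 43, 38, 64, 51] (no swap needed)

[92, 80, 73, 74, 72, 48, 43, 38, 64, 51]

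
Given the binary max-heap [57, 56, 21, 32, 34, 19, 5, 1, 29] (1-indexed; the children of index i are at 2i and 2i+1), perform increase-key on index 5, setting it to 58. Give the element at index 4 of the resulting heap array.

32

set index 5 from 34 to 58 → [57, 56, 21, 32, 58, 19, 5, 1, 29]
58 > parent 56 at index 2, swap → [57, 58, 21, 32, 56, 19, 5, 1, 29]
58 > parent 57 at index 1, swap → [58, 57, 21, 32, 56, 19, 5, 1, 29]
resulting array: [58, 57, 21, 32, 56, 19, 5, 1, 29]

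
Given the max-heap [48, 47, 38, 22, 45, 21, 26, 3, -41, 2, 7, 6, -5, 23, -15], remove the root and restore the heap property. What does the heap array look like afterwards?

remove root 48; move last element -15 to root → [-15, 47, 38, 22, 45, 21, 26, 3, -41, 2, 7, 6, -5, 23]
-15 vs larger child 47 at index 1, swap → [47, -15, 38, 22, 45, 21, 26, 3, -41, 2, 7, 6, -5, 23]
-15 vs larger child 45 at index 4, swap → [47, 45, 38, 22, -15, 21, 26, 3, -41, 2, 7, 6, -5, 23]
-15 vs larger child 7 at index 10, swap → [47, 45, 38, 22, 7, 21, 26, 3, -41, 2, -15, 6, -5, 23]

[47, 45, 38, 22, 7, 21, 26, 3, -41, 2, -15, 6, -5, 23]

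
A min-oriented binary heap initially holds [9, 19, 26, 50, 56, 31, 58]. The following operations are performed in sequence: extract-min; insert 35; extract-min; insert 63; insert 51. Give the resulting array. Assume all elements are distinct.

[26, 50, 31, 51, 56, 35, 63, 58]

extract-min → returns 9:
  remove root 9; move last element 58 to root → [58, 19, 26, 50, 56, 31]
  58 vs smaller child 19 at index 1, swap → [19, 58, 26, 50, 56, 31]
  58 vs smaller child 50 at index 3, swap → [19, 50, 26, 58, 56, 31]
insert 35:
  append 35 at index 6 → [19, 50, 26, 58, 56, 31, 35] (no swap needed)
extract-min → returns 19:
  remove root 19; move last element 35 to root → [35, 50, 26, 58, 56, 31]
  35 vs smaller child 26 at index 2, swap → [26, 50, 35, 58, 56, 31]
  35 vs only child 31 at index 5, swap → [26, 50, 31, 58, 56, 35]
insert 63:
  append 63 at index 6 → [26, 50, 31, 58, 56, 35, 63] (no swap needed)
insert 51:
  append 51 at index 7 → [26, 50, 31, 58, 56, 35, 63, 51]
  51 < parent 58 at index 3, swap → [26, 50, 31, 51, 56, 35, 63, 58]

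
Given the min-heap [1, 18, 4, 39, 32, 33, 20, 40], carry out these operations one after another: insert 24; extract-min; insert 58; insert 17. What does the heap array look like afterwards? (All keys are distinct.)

[4, 17, 20, 24, 18, 33, 39, 40, 58, 32]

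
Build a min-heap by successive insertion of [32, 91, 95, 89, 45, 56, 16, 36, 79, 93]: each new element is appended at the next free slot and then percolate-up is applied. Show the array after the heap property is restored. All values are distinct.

[16, 36, 32, 45, 89, 95, 56, 91, 79, 93]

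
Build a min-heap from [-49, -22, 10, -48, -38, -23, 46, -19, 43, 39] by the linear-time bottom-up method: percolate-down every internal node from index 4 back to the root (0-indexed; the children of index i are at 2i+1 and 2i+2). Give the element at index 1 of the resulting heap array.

sift down from index 4: already satisfies heap property
sift down from index 3: already satisfies heap property
sift down from index 2:
  10 vs smaller child -23 at index 5, swap → [-49, -22, -23, -48, -38, 10, 46, -19, 43, 39]
sift down from index 1:
  -22 vs smaller child -48 at index 3, swap → [-49, -48, -23, -22, -38, 10, 46, -19, 43, 39]
sift down from index 0: already satisfies heap property
resulting array: [-49, -48, -23, -22, -38, 10, 46, -19, 43, 39]

-48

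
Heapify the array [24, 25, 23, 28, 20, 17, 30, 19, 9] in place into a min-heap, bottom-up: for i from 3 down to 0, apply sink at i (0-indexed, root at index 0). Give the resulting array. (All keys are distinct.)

[9, 19, 17, 24, 20, 23, 30, 25, 28]

sift down from index 3:
  28 vs smaller child 9 at index 8, swap → [24, 25, 23, 9, 20, 17, 30, 19, 28]
sift down from index 2:
  23 vs smaller child 17 at index 5, swap → [24, 25, 17, 9, 20, 23, 30, 19, 28]
sift down from index 1:
  25 vs smaller child 9 at index 3, swap → [24, 9, 17, 25, 20, 23, 30, 19, 28]
  25 vs smaller child 19 at index 7, swap → [24, 9, 17, 19, 20, 23, 30, 25, 28]
sift down from index 0:
  24 vs smaller child 9 at index 1, swap → [9, 24, 17, 19, 20, 23, 30, 25, 28]
  24 vs smaller child 19 at index 3, swap → [9, 19, 17, 24, 20, 23, 30, 25, 28]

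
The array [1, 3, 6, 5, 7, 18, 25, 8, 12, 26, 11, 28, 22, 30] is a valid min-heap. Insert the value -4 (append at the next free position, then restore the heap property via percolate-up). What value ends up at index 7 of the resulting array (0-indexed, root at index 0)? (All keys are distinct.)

8

append -4 at index 14 → [1, 3, 6, 5, 7, 18, 25, 8, 12, 26, 11, 28, 22, 30, -4]
-4 < parent 25 at index 6, swap → [1, 3, 6, 5, 7, 18, -4, 8, 12, 26, 11, 28, 22, 30, 25]
-4 < parent 6 at index 2, swap → [1, 3, -4, 5, 7, 18, 6, 8, 12, 26, 11, 28, 22, 30, 25]
-4 < parent 1 at index 0, swap → [-4, 3, 1, 5, 7, 18, 6, 8, 12, 26, 11, 28, 22, 30, 25]
resulting array: [-4, 3, 1, 5, 7, 18, 6, 8, 12, 26, 11, 28, 22, 30, 25]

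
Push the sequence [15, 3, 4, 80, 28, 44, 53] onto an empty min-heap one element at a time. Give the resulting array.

Insert 15:
  append 15 at index 0 → [15] (no swap needed)
Insert 3:
  append 3 at index 1 → [15, 3]
  3 < parent 15 at index 0, swap → [3, 15]
Insert 4:
  append 4 at index 2 → [3, 15, 4] (no swap needed)
Insert 80:
  append 80 at index 3 → [3, 15, 4, 80] (no swap needed)
Insert 28:
  append 28 at index 4 → [3, 15, 4, 80, 28] (no swap needed)
Insert 44:
  append 44 at index 5 → [3, 15, 4, 80, 28, 44] (no swap needed)
Insert 53:
  append 53 at index 6 → [3, 15, 4, 80, 28, 44, 53] (no swap needed)

[3, 15, 4, 80, 28, 44, 53]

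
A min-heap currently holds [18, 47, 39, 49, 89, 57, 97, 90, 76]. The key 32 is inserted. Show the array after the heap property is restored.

[18, 32, 39, 49, 47, 57, 97, 90, 76, 89]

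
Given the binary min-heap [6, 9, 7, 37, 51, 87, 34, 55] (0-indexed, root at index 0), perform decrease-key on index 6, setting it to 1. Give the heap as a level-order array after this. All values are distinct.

[1, 9, 6, 37, 51, 87, 7, 55]

set index 6 from 34 to 1 → [6, 9, 7, 37, 51, 87, 1, 55]
1 < parent 7 at index 2, swap → [6, 9, 1, 37, 51, 87, 7, 55]
1 < parent 6 at index 0, swap → [1, 9, 6, 37, 51, 87, 7, 55]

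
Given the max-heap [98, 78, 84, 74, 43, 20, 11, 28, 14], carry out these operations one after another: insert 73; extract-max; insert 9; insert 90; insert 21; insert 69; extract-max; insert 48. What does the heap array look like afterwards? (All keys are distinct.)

[84, 78, 69, 74, 73, 48, 11, 28, 14, 9, 21, 20, 43]

insert 73:
  append 73 at index 9 → [98, 78, 84, 74, 43, 20, 11, 28, 14, 73]
  73 > parent 43 at index 4, swap → [98, 78, 84, 74, 73, 20, 11, 28, 14, 43]
extract-max → returns 98:
  remove root 98; move last element 43 to root → [43, 78, 84, 74, 73, 20, 11, 28, 14]
  43 vs larger child 84 at index 2, swap → [84, 78, 43, 74, 73, 20, 11, 28, 14]
insert 9:
  append 9 at index 9 → [84, 78, 43, 74, 73, 20, 11, 28, 14, 9] (no swap needed)
insert 90:
  append 90 at index 10 → [84, 78, 43, 74, 73, 20, 11, 28, 14, 9, 90]
  90 > parent 73 at index 4, swap → [84, 78, 43, 74, 90, 20, 11, 28, 14, 9, 73]
  90 > parent 78 at index 1, swap → [84, 90, 43, 74, 78, 20, 11, 28, 14, 9, 73]
  90 > parent 84 at index 0, swap → [90, 84, 43, 74, 78, 20, 11, 28, 14, 9, 73]
insert 21:
  append 21 at index 11 → [90, 84, 43, 74, 78, 20, 11, 28, 14, 9, 73, 21]
  21 > parent 20 at index 5, swap → [90, 84, 43, 74, 78, 21, 11, 28, 14, 9, 73, 20]
insert 69:
  append 69 at index 12 → [90, 84, 43, 74, 78, 21, 11, 28, 14, 9, 73, 20, 69]
  69 > parent 21 at index 5, swap → [90, 84, 43, 74, 78, 69, 11, 28, 14, 9, 73, 20, 21]
  69 > parent 43 at index 2, swap → [90, 84, 69, 74, 78, 43, 11, 28, 14, 9, 73, 20, 21]
extract-max → returns 90:
  remove root 90; move last element 21 to root → [21, 84, 69, 74, 78, 43, 11, 28, 14, 9, 73, 20]
  21 vs larger child 84 at index 1, swap → [84, 21, 69, 74, 78, 43, 11, 28, 14, 9, 73, 20]
  21 vs larger child 78 at index 4, swap → [84, 78, 69, 74, 21, 43, 11, 28, 14, 9, 73, 20]
  21 vs larger child 73 at index 10, swap → [84, 78, 69, 74, 73, 43, 11, 28, 14, 9, 21, 20]
insert 48:
  append 48 at index 12 → [84, 78, 69, 74, 73, 43, 11, 28, 14, 9, 21, 20, 48]
  48 > parent 43 at index 5, swap → [84, 78, 69, 74, 73, 48, 11, 28, 14, 9, 21, 20, 43]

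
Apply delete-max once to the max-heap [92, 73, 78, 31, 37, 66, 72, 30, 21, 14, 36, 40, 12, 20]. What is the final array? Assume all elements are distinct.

[78, 73, 72, 31, 37, 66, 20, 30, 21, 14, 36, 40, 12]

remove root 92; move last element 20 to root → [20, 73, 78, 31, 37, 66, 72, 30, 21, 14, 36, 40, 12]
20 vs larger child 78 at index 2, swap → [78, 73, 20, 31, 37, 66, 72, 30, 21, 14, 36, 40, 12]
20 vs larger child 72 at index 6, swap → [78, 73, 72, 31, 37, 66, 20, 30, 21, 14, 36, 40, 12]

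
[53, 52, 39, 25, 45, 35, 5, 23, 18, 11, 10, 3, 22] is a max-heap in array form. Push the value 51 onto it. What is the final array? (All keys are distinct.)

[53, 52, 51, 25, 45, 35, 39, 23, 18, 11, 10, 3, 22, 5]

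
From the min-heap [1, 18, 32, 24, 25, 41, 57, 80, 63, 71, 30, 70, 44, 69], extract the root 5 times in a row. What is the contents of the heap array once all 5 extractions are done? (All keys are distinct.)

[32, 44, 41, 63, 70, 71, 57, 80, 69]

extract-min #1 returns 1:
  remove root 1; move last element 69 to root → [69, 18, 32, 24, 25, 41, 57, 80, 63, 71, 30, 70, 44]
  69 vs smaller child 18 at index 1, swap → [18, 69, 32, 24, 25, 41, 57, 80, 63, 71, 30, 70, 44]
  69 vs smaller child 24 at index 3, swap → [18, 24, 32, 69, 25, 41, 57, 80, 63, 71, 30, 70, 44]
  69 vs smaller child 63 at index 8, swap → [18, 24, 32, 63, 25, 41, 57, 80, 69, 71, 30, 70, 44]
extract-min #2 returns 18:
  remove root 18; move last element 44 to root → [44, 24, 32, 63, 25, 41, 57, 80, 69, 71, 30, 70]
  44 vs smaller child 24 at index 1, swap → [24, 44, 32, 63, 25, 41, 57, 80, 69, 71, 30, 70]
  44 vs smaller child 25 at index 4, swap → [24, 25, 32, 63, 44, 41, 57, 80, 69, 71, 30, 70]
  44 vs smaller child 30 at index 10, swap → [24, 25, 32, 63, 30, 41, 57, 80, 69, 71, 44, 70]
extract-min #3 returns 24:
  remove root 24; move last element 70 to root → [70, 25, 32, 63, 30, 41, 57, 80, 69, 71, 44]
  70 vs smaller child 25 at index 1, swap → [25, 70, 32, 63, 30, 41, 57, 80, 69, 71, 44]
  70 vs smaller child 30 at index 4, swap → [25, 30, 32, 63, 70, 41, 57, 80, 69, 71, 44]
  70 vs smaller child 44 at index 10, swap → [25, 30, 32, 63, 44, 41, 57, 80, 69, 71, 70]
extract-min #4 returns 25:
  remove root 25; move last element 70 to root → [70, 30, 32, 63, 44, 41, 57, 80, 69, 71]
  70 vs smaller child 30 at index 1, swap → [30, 70, 32, 63, 44, 41, 57, 80, 69, 71]
  70 vs smaller child 44 at index 4, swap → [30, 44, 32, 63, 70, 41, 57, 80, 69, 71]
extract-min #5 returns 30:
  remove root 30; move last element 71 to root → [71, 44, 32, 63, 70, 41, 57, 80, 69]
  71 vs smaller child 32 at index 2, swap → [32, 44, 71, 63, 70, 41, 57, 80, 69]
  71 vs smaller child 41 at index 5, swap → [32, 44, 41, 63, 70, 71, 57, 80, 69]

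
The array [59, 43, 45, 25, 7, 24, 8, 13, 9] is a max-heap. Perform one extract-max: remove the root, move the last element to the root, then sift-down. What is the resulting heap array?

remove root 59; move last element 9 to root → [9, 43, 45, 25, 7, 24, 8, 13]
9 vs larger child 45 at index 2, swap → [45, 43, 9, 25, 7, 24, 8, 13]
9 vs larger child 24 at index 5, swap → [45, 43, 24, 25, 7, 9, 8, 13]

[45, 43, 24, 25, 7, 9, 8, 13]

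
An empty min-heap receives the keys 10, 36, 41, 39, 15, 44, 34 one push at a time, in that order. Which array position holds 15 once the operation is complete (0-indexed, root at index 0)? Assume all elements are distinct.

Insert 10:
  append 10 at index 0 → [10] (no swap needed)
Insert 36:
  append 36 at index 1 → [10, 36] (no swap needed)
Insert 41:
  append 41 at index 2 → [10, 36, 41] (no swap needed)
Insert 39:
  append 39 at index 3 → [10, 36, 41, 39] (no swap needed)
Insert 15:
  append 15 at index 4 → [10, 36, 41, 39, 15]
  15 < parent 36 at index 1, swap → [10, 15, 41, 39, 36]
Insert 44:
  append 44 at index 5 → [10, 15, 41, 39, 36, 44] (no swap needed)
Insert 34:
  append 34 at index 6 → [10, 15, 41, 39, 36, 44, 34]
  34 < parent 41 at index 2, swap → [10, 15, 34, 39, 36, 44, 41]
resulting array: [10, 15, 34, 39, 36, 44, 41]

1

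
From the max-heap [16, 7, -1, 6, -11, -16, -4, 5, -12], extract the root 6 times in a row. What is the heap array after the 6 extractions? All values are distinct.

extract-max #1 returns 16:
  remove root 16; move last element -12 to root → [-12, 7, -1, 6, -11, -16, -4, 5]
  -12 vs larger child 7 at index 1, swap → [7, -12, -1, 6, -11, -16, -4, 5]
  -12 vs larger child 6 at index 3, swap → [7, 6, -1, -12, -11, -16, -4, 5]
  -12 vs only child 5 at index 7, swap → [7, 6, -1, 5, -11, -16, -4, -12]
extract-max #2 returns 7:
  remove root 7; move last element -12 to root → [-12, 6, -1, 5, -11, -16, -4]
  -12 vs larger child 6 at index 1, swap → [6, -12, -1, 5, -11, -16, -4]
  -12 vs larger child 5 at index 3, swap → [6, 5, -1, -12, -11, -16, -4]
extract-max #3 returns 6:
  remove root 6; move last element -4 to root → [-4, 5, -1, -12, -11, -16]
  -4 vs larger child 5 at index 1, swap → [5, -4, -1, -12, -11, -16]
extract-max #4 returns 5:
  remove root 5; move last element -16 to root → [-16, -4, -1, -12, -11]
  -16 vs larger child -1 at index 2, swap → [-1, -4, -16, -12, -11]
extract-max #5 returns -1:
  remove root -1; move last element -11 to root → [-11, -4, -16, -12]
  -11 vs larger child -4 at index 1, swap → [-4, -11, -16, -12]
extract-max #6 returns -4:
  remove root -4; move last element -12 to root → [-12, -11, -16]
  -12 vs larger child -11 at index 1, swap → [-11, -12, -16]

[-11, -12, -16]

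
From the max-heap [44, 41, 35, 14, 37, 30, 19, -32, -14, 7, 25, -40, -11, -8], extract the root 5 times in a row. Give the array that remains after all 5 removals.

[25, 14, 19, -11, 7, -40, -8, -32, -14]

extract-max #1 returns 44:
  remove root 44; move last element -8 to root → [-8, 41, 35, 14, 37, 30, 19, -32, -14, 7, 25, -40, -11]
  -8 vs larger child 41 at index 1, swap → [41, -8, 35, 14, 37, 30, 19, -32, -14, 7, 25, -40, -11]
  -8 vs larger child 37 at index 4, swap → [41, 37, 35, 14, -8, 30, 19, -32, -14, 7, 25, -40, -11]
  -8 vs larger child 25 at index 10, swap → [41, 37, 35, 14, 25, 30, 19, -32, -14, 7, -8, -40, -11]
extract-max #2 returns 41:
  remove root 41; move last element -11 to root → [-11, 37, 35, 14, 25, 30, 19, -32, -14, 7, -8, -40]
  -11 vs larger child 37 at index 1, swap → [37, -11, 35, 14, 25, 30, 19, -32, -14, 7, -8, -40]
  -11 vs larger child 25 at index 4, swap → [37, 25, 35, 14, -11, 30, 19, -32, -14, 7, -8, -40]
  -11 vs larger child 7 at index 9, swap → [37, 25, 35, 14, 7, 30, 19, -32, -14, -11, -8, -40]
extract-max #3 returns 37:
  remove root 37; move last element -40 to root → [-40, 25, 35, 14, 7, 30, 19, -32, -14, -11, -8]
  -40 vs larger child 35 at index 2, swap → [35, 25, -40, 14, 7, 30, 19, -32, -14, -11, -8]
  -40 vs larger child 30 at index 5, swap → [35, 25, 30, 14, 7, -40, 19, -32, -14, -11, -8]
extract-max #4 returns 35:
  remove root 35; move last element -8 to root → [-8, 25, 30, 14, 7, -40, 19, -32, -14, -11]
  -8 vs larger child 30 at index 2, swap → [30, 25, -8, 14, 7, -40, 19, -32, -14, -11]
  -8 vs larger child 19 at index 6, swap → [30, 25, 19, 14, 7, -40, -8, -32, -14, -11]
extract-max #5 returns 30:
  remove root 30; move last element -11 to root → [-11, 25, 19, 14, 7, -40, -8, -32, -14]
  -11 vs larger child 25 at index 1, swap → [25, -11, 19, 14, 7, -40, -8, -32, -14]
  -11 vs larger child 14 at index 3, swap → [25, 14, 19, -11, 7, -40, -8, -32, -14]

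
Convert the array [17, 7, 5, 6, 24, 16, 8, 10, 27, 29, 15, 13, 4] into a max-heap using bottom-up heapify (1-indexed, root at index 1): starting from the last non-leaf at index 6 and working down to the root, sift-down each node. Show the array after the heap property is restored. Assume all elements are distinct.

[29, 27, 16, 17, 24, 13, 8, 10, 6, 7, 15, 5, 4]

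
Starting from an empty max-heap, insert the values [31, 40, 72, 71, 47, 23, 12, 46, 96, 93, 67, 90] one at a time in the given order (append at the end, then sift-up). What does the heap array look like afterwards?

Insert 31:
  append 31 at index 0 → [31] (no swap needed)
Insert 40:
  append 40 at index 1 → [31, 40]
  40 > parent 31 at index 0, swap → [40, 31]
Insert 72:
  append 72 at index 2 → [40, 31, 72]
  72 > parent 40 at index 0, swap → [72, 31, 40]
Insert 71:
  append 71 at index 3 → [72, 31, 40, 71]
  71 > parent 31 at index 1, swap → [72, 71, 40, 31]
Insert 47:
  append 47 at index 4 → [72, 71, 40, 31, 47] (no swap needed)
Insert 23:
  append 23 at index 5 → [72, 71, 40, 31, 47, 23] (no swap needed)
Insert 12:
  append 12 at index 6 → [72, 71, 40, 31, 47, 23, 12] (no swap needed)
Insert 46:
  append 46 at index 7 → [72, 71, 40, 31, 47, 23, 12, 46]
  46 > parent 31 at index 3, swap → [72, 71, 40, 46, 47, 23, 12, 31]
Insert 96:
  append 96 at index 8 → [72, 71, 40, 46, 47, 23, 12, 31, 96]
  96 > parent 46 at index 3, swap → [72, 71, 40, 96, 47, 23, 12, 31, 46]
  96 > parent 71 at index 1, swap → [72, 96, 40, 71, 47, 23, 12, 31, 46]
  96 > parent 72 at index 0, swap → [96, 72, 40, 71, 47, 23, 12, 31, 46]
Insert 93:
  append 93 at index 9 → [96, 72, 40, 71, 47, 23, 12, 31, 46, 93]
  93 > parent 47 at index 4, swap → [96, 72, 40, 71, 93, 23, 12, 31, 46, 47]
  93 > parent 72 at index 1, swap → [96, 93, 40, 71, 72, 23, 12, 31, 46, 47]
Insert 67:
  append 67 at index 10 → [96, 93, 40, 71, 72, 23, 12, 31, 46, 47, 67] (no swap needed)
Insert 90:
  append 90 at index 11 → [96, 93, 40, 71, 72, 23, 12, 31, 46, 47, 67, 90]
  90 > parent 23 at index 5, swap → [96, 93, 40, 71, 72, 90, 12, 31, 46, 47, 67, 23]
  90 > parent 40 at index 2, swap → [96, 93, 90, 71, 72, 40, 12, 31, 46, 47, 67, 23]

[96, 93, 90, 71, 72, 40, 12, 31, 46, 47, 67, 23]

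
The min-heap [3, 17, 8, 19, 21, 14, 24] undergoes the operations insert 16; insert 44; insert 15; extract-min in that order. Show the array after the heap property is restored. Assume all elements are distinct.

insert 16:
  append 16 at index 7 → [3, 17, 8, 19, 21, 14, 24, 16]
  16 < parent 19 at index 3, swap → [3, 17, 8, 16, 21, 14, 24, 19]
  16 < parent 17 at index 1, swap → [3, 16, 8, 17, 21, 14, 24, 19]
insert 44:
  append 44 at index 8 → [3, 16, 8, 17, 21, 14, 24, 19, 44] (no swap needed)
insert 15:
  append 15 at index 9 → [3, 16, 8, 17, 21, 14, 24, 19, 44, 15]
  15 < parent 21 at index 4, swap → [3, 16, 8, 17, 15, 14, 24, 19, 44, 21]
  15 < parent 16 at index 1, swap → [3, 15, 8, 17, 16, 14, 24, 19, 44, 21]
extract-min → returns 3:
  remove root 3; move last element 21 to root → [21, 15, 8, 17, 16, 14, 24, 19, 44]
  21 vs smaller child 8 at index 2, swap → [8, 15, 21, 17, 16, 14, 24, 19, 44]
  21 vs smaller child 14 at index 5, swap → [8, 15, 14, 17, 16, 21, 24, 19, 44]

[8, 15, 14, 17, 16, 21, 24, 19, 44]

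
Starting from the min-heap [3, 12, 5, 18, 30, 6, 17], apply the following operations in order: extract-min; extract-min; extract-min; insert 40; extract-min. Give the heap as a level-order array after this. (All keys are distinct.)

[17, 18, 40, 30]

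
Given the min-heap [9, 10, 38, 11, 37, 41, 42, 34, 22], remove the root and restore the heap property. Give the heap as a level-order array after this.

remove root 9; move last element 22 to root → [22, 10, 38, 11, 37, 41, 42, 34]
22 vs smaller child 10 at index 1, swap → [10, 22, 38, 11, 37, 41, 42, 34]
22 vs smaller child 11 at index 3, swap → [10, 11, 38, 22, 37, 41, 42, 34]

[10, 11, 38, 22, 37, 41, 42, 34]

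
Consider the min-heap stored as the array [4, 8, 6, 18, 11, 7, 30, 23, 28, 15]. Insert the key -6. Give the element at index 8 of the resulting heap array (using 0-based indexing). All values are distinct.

28

append -6 at index 10 → [4, 8, 6, 18, 11, 7, 30, 23, 28, 15, -6]
-6 < parent 11 at index 4, swap → [4, 8, 6, 18, -6, 7, 30, 23, 28, 15, 11]
-6 < parent 8 at index 1, swap → [4, -6, 6, 18, 8, 7, 30, 23, 28, 15, 11]
-6 < parent 4 at index 0, swap → [-6, 4, 6, 18, 8, 7, 30, 23, 28, 15, 11]
resulting array: [-6, 4, 6, 18, 8, 7, 30, 23, 28, 15, 11]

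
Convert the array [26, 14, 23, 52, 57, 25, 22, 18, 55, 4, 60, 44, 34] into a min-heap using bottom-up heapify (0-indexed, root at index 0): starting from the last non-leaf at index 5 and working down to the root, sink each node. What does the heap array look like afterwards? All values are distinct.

sift down from index 5: already satisfies heap property
sift down from index 4:
  57 vs smaller child 4 at index 9, swap → [26, 14, 23, 52, 4, 25, 22, 18, 55, 57, 60, 44, 34]
sift down from index 3:
  52 vs smaller child 18 at index 7, swap → [26, 14, 23, 18, 4, 25, 22, 52, 55, 57, 60, 44, 34]
sift down from index 2:
  23 vs smaller child 22 at index 6, swap → [26, 14, 22, 18, 4, 25, 23, 52, 55, 57, 60, 44, 34]
sift down from index 1:
  14 vs smaller child 4 at index 4, swap → [26, 4, 22, 18, 14, 25, 23, 52, 55, 57, 60, 44, 34]
sift down from index 0:
  26 vs smaller child 4 at index 1, swap → [4, 26, 22, 18, 14, 25, 23, 52, 55, 57, 60, 44, 34]
  26 vs smaller child 14 at index 4, swap → [4, 14, 22, 18, 26, 25, 23, 52, 55, 57, 60, 44, 34]

[4, 14, 22, 18, 26, 25, 23, 52, 55, 57, 60, 44, 34]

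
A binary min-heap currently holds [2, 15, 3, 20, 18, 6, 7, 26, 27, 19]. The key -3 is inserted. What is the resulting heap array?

[-3, 2, 3, 20, 15, 6, 7, 26, 27, 19, 18]

append -3 at index 10 → [2, 15, 3, 20, 18, 6, 7, 26, 27, 19, -3]
-3 < parent 18 at index 4, swap → [2, 15, 3, 20, -3, 6, 7, 26, 27, 19, 18]
-3 < parent 15 at index 1, swap → [2, -3, 3, 20, 15, 6, 7, 26, 27, 19, 18]
-3 < parent 2 at index 0, swap → [-3, 2, 3, 20, 15, 6, 7, 26, 27, 19, 18]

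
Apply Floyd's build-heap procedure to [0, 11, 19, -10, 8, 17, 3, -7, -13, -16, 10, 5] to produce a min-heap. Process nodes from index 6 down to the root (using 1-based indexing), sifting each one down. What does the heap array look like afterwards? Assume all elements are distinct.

[-16, -13, 3, -10, 8, 5, 19, -7, 0, 11, 10, 17]

sift down from index 6:
  17 vs only child 5 at index 12, swap → [0, 11, 19, -10, 8, 5, 3, -7, -13, -16, 10, 17]
sift down from index 5:
  8 vs smaller child -16 at index 10, swap → [0, 11, 19, -10, -16, 5, 3, -7, -13, 8, 10, 17]
sift down from index 4:
  -10 vs smaller child -13 at index 9, swap → [0, 11, 19, -13, -16, 5, 3, -7, -10, 8, 10, 17]
sift down from index 3:
  19 vs smaller child 3 at index 7, swap → [0, 11, 3, -13, -16, 5, 19, -7, -10, 8, 10, 17]
sift down from index 2:
  11 vs smaller child -16 at index 5, swap → [0, -16, 3, -13, 11, 5, 19, -7, -10, 8, 10, 17]
  11 vs smaller child 8 at index 10, swap → [0, -16, 3, -13, 8, 5, 19, -7, -10, 11, 10, 17]
sift down from index 1:
  0 vs smaller child -16 at index 2, swap → [-16, 0, 3, -13, 8, 5, 19, -7, -10, 11, 10, 17]
  0 vs smaller child -13 at index 4, swap → [-16, -13, 3, 0, 8, 5, 19, -7, -10, 11, 10, 17]
  0 vs smaller child -10 at index 9, swap → [-16, -13, 3, -10, 8, 5, 19, -7, 0, 11, 10, 17]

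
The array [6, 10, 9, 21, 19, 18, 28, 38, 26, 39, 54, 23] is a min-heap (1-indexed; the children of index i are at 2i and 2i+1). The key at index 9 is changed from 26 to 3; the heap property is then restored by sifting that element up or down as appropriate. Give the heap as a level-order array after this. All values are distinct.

set index 9 from 26 to 3 → [6, 10, 9, 21, 19, 18, 28, 38, 3, 39, 54, 23]
3 < parent 21 at index 4, swap → [6, 10, 9, 3, 19, 18, 28, 38, 21, 39, 54, 23]
3 < parent 10 at index 2, swap → [6, 3, 9, 10, 19, 18, 28, 38, 21, 39, 54, 23]
3 < parent 6 at index 1, swap → [3, 6, 9, 10, 19, 18, 28, 38, 21, 39, 54, 23]

[3, 6, 9, 10, 19, 18, 28, 38, 21, 39, 54, 23]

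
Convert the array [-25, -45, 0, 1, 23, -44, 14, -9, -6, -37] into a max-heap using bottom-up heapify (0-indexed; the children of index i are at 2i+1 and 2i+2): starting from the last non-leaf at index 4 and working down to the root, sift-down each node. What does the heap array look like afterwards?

[23, 1, 14, -6, -37, -44, 0, -9, -25, -45]

sift down from index 4: already satisfies heap property
sift down from index 3: already satisfies heap property
sift down from index 2:
  0 vs larger child 14 at index 6, swap → [-25, -45, 14, 1, 23, -44, 0, -9, -6, -37]
sift down from index 1:
  -45 vs larger child 23 at index 4, swap → [-25, 23, 14, 1, -45, -44, 0, -9, -6, -37]
  -45 vs only child -37 at index 9, swap → [-25, 23, 14, 1, -37, -44, 0, -9, -6, -45]
sift down from index 0:
  -25 vs larger child 23 at index 1, swap → [23, -25, 14, 1, -37, -44, 0, -9, -6, -45]
  -25 vs larger child 1 at index 3, swap → [23, 1, 14, -25, -37, -44, 0, -9, -6, -45]
  -25 vs larger child -6 at index 8, swap → [23, 1, 14, -6, -37, -44, 0, -9, -25, -45]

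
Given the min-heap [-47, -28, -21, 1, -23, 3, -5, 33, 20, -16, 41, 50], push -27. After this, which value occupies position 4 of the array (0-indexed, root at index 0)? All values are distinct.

-23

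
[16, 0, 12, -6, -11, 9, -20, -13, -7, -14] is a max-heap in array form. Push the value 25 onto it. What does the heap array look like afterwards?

[25, 16, 12, -6, 0, 9, -20, -13, -7, -14, -11]

append 25 at index 10 → [16, 0, 12, -6, -11, 9, -20, -13, -7, -14, 25]
25 > parent -11 at index 4, swap → [16, 0, 12, -6, 25, 9, -20, -13, -7, -14, -11]
25 > parent 0 at index 1, swap → [16, 25, 12, -6, 0, 9, -20, -13, -7, -14, -11]
25 > parent 16 at index 0, swap → [25, 16, 12, -6, 0, 9, -20, -13, -7, -14, -11]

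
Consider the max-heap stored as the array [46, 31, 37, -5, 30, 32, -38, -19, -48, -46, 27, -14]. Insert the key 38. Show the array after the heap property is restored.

[46, 31, 38, -5, 30, 37, -38, -19, -48, -46, 27, -14, 32]

append 38 at index 12 → [46, 31, 37, -5, 30, 32, -38, -19, -48, -46, 27, -14, 38]
38 > parent 32 at index 5, swap → [46, 31, 37, -5, 30, 38, -38, -19, -48, -46, 27, -14, 32]
38 > parent 37 at index 2, swap → [46, 31, 38, -5, 30, 37, -38, -19, -48, -46, 27, -14, 32]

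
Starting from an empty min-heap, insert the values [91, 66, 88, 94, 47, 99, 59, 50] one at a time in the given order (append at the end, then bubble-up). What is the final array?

Insert 91:
  append 91 at index 0 → [91] (no swap needed)
Insert 66:
  append 66 at index 1 → [91, 66]
  66 < parent 91 at index 0, swap → [66, 91]
Insert 88:
  append 88 at index 2 → [66, 91, 88] (no swap needed)
Insert 94:
  append 94 at index 3 → [66, 91, 88, 94] (no swap needed)
Insert 47:
  append 47 at index 4 → [66, 91, 88, 94, 47]
  47 < parent 91 at index 1, swap → [66, 47, 88, 94, 91]
  47 < parent 66 at index 0, swap → [47, 66, 88, 94, 91]
Insert 99:
  append 99 at index 5 → [47, 66, 88, 94, 91, 99] (no swap needed)
Insert 59:
  append 59 at index 6 → [47, 66, 88, 94, 91, 99, 59]
  59 < parent 88 at index 2, swap → [47, 66, 59, 94, 91, 99, 88]
Insert 50:
  append 50 at index 7 → [47, 66, 59, 94, 91, 99, 88, 50]
  50 < parent 94 at index 3, swap → [47, 66, 59, 50, 91, 99, 88, 94]
  50 < parent 66 at index 1, swap → [47, 50, 59, 66, 91, 99, 88, 94]

[47, 50, 59, 66, 91, 99, 88, 94]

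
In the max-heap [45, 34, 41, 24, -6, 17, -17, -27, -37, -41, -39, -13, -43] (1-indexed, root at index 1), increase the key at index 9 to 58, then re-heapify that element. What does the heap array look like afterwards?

[58, 45, 41, 34, -6, 17, -17, -27, 24, -41, -39, -13, -43]

set index 9 from -37 to 58 → [45, 34, 41, 24, -6, 17, -17, -27, 58, -41, -39, -13, -43]
58 > parent 24 at index 4, swap → [45, 34, 41, 58, -6, 17, -17, -27, 24, -41, -39, -13, -43]
58 > parent 34 at index 2, swap → [45, 58, 41, 34, -6, 17, -17, -27, 24, -41, -39, -13, -43]
58 > parent 45 at index 1, swap → [58, 45, 41, 34, -6, 17, -17, -27, 24, -41, -39, -13, -43]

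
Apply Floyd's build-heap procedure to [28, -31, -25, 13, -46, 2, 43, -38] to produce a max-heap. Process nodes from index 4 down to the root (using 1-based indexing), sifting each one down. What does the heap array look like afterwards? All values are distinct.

[43, 13, 28, -31, -46, 2, -25, -38]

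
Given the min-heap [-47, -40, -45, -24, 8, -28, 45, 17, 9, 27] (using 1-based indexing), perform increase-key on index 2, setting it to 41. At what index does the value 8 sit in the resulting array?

5

set index 2 from -40 to 41 → [-47, 41, -45, -24, 8, -28, 45, 17, 9, 27]
41 vs smaller child -24 at index 4, swap → [-47, -24, -45, 41, 8, -28, 45, 17, 9, 27]
41 vs smaller child 9 at index 9, swap → [-47, -24, -45, 9, 8, -28, 45, 17, 41, 27]
resulting array: [-47, -24, -45, 9, 8, -28, 45, 17, 41, 27]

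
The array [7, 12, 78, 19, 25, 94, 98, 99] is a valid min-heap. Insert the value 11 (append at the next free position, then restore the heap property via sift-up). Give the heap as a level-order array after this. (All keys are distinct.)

[7, 11, 78, 12, 25, 94, 98, 99, 19]

append 11 at index 8 → [7, 12, 78, 19, 25, 94, 98, 99, 11]
11 < parent 19 at index 3, swap → [7, 12, 78, 11, 25, 94, 98, 99, 19]
11 < parent 12 at index 1, swap → [7, 11, 78, 12, 25, 94, 98, 99, 19]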